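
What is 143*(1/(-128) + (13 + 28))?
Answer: 750321/128 ≈ 5861.9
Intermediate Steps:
143*(1/(-128) + (13 + 28)) = 143*(-1/128 + 41) = 143*(5247/128) = 750321/128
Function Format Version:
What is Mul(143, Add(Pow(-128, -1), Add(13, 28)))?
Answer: Rational(750321, 128) ≈ 5861.9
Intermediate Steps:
Mul(143, Add(Pow(-128, -1), Add(13, 28))) = Mul(143, Add(Rational(-1, 128), 41)) = Mul(143, Rational(5247, 128)) = Rational(750321, 128)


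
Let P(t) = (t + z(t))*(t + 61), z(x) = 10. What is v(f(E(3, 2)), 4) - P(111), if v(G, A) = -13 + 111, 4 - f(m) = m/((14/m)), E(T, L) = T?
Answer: -20714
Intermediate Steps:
f(m) = 4 - m²/14 (f(m) = 4 - m/(14/m) = 4 - m*m/14 = 4 - m²/14)
v(G, A) = 98
P(t) = (10 + t)*(61 + t) (P(t) = (t + 10)*(t + 61) = (10 + t)*(61 + t))
v(f(E(3, 2)), 4) - P(111) = 98 - (610 + 111² + 71*111) = 98 - (610 + 12321 + 7881) = 98 - 1*20812 = 98 - 20812 = -20714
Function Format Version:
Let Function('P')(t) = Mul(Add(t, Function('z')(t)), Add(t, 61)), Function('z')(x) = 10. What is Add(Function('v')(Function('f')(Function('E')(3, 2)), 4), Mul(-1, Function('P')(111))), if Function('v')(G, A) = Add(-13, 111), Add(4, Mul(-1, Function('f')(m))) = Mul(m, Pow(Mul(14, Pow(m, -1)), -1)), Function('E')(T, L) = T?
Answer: -20714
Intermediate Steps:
Function('f')(m) = Add(4, Mul(Rational(-1, 14), Pow(m, 2))) (Function('f')(m) = Add(4, Mul(-1, Mul(m, Pow(Mul(14, Pow(m, -1)), -1)))) = Add(4, Mul(-1, Mul(m, Mul(Rational(1, 14), m)))) = Add(4, Mul(-1, Mul(Rational(1, 14), Pow(m, 2)))) = Add(4, Mul(Rational(-1, 14), Pow(m, 2))))
Function('v')(G, A) = 98
Function('P')(t) = Mul(Add(10, t), Add(61, t)) (Function('P')(t) = Mul(Add(t, 10), Add(t, 61)) = Mul(Add(10, t), Add(61, t)))
Add(Function('v')(Function('f')(Function('E')(3, 2)), 4), Mul(-1, Function('P')(111))) = Add(98, Mul(-1, Add(610, Pow(111, 2), Mul(71, 111)))) = Add(98, Mul(-1, Add(610, 12321, 7881))) = Add(98, Mul(-1, 20812)) = Add(98, -20812) = -20714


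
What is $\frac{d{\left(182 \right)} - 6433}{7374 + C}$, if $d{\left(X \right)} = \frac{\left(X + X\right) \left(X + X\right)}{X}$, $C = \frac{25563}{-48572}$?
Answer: $- \frac{55420652}{71628873} \approx -0.77372$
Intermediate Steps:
$C = - \frac{25563}{48572}$ ($C = 25563 \left(- \frac{1}{48572}\right) = - \frac{25563}{48572} \approx -0.52629$)
$d{\left(X \right)} = 4 X$ ($d{\left(X \right)} = \frac{2 X 2 X}{X} = \frac{4 X^{2}}{X} = 4 X$)
$\frac{d{\left(182 \right)} - 6433}{7374 + C} = \frac{4 \cdot 182 - 6433}{7374 - \frac{25563}{48572}} = \frac{728 - 6433}{\frac{358144365}{48572}} = \left(-5705\right) \frac{48572}{358144365} = - \frac{55420652}{71628873}$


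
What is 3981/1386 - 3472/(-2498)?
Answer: 2459455/577038 ≈ 4.2622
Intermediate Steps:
3981/1386 - 3472/(-2498) = 3981*(1/1386) - 3472*(-1/2498) = 1327/462 + 1736/1249 = 2459455/577038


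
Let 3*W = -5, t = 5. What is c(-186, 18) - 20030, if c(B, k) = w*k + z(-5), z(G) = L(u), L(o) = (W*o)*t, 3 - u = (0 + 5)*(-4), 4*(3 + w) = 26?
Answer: -60476/3 ≈ -20159.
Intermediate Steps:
w = 7/2 (w = -3 + (1/4)*26 = -3 + 13/2 = 7/2 ≈ 3.5000)
u = 23 (u = 3 - (0 + 5)*(-4) = 3 - 5*(-4) = 3 - 1*(-20) = 3 + 20 = 23)
W = -5/3 (W = (1/3)*(-5) = -5/3 ≈ -1.6667)
L(o) = -25*o/3 (L(o) = -5*o/3*5 = -25*o/3)
z(G) = -575/3 (z(G) = -25/3*23 = -575/3)
c(B, k) = -575/3 + 7*k/2 (c(B, k) = 7*k/2 - 575/3 = -575/3 + 7*k/2)
c(-186, 18) - 20030 = (-575/3 + (7/2)*18) - 20030 = (-575/3 + 63) - 20030 = -386/3 - 20030 = -60476/3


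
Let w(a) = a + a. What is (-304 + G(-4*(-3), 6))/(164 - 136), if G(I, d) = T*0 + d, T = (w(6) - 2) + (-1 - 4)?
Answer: -149/14 ≈ -10.643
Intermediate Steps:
w(a) = 2*a
T = 5 (T = (2*6 - 2) + (-1 - 4) = (12 - 2) - 5 = 10 - 5 = 5)
G(I, d) = d (G(I, d) = 5*0 + d = 0 + d = d)
(-304 + G(-4*(-3), 6))/(164 - 136) = (-304 + 6)/(164 - 136) = -298/28 = -298*1/28 = -149/14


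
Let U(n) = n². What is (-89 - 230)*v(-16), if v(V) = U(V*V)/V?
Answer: 1306624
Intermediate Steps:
v(V) = V³ (v(V) = (V*V)²/V = (V²)²/V = V⁴/V = V³)
(-89 - 230)*v(-16) = (-89 - 230)*(-16)³ = -319*(-4096) = 1306624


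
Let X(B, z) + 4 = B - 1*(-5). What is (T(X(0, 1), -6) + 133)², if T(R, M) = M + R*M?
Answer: 14641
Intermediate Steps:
X(B, z) = 1 + B (X(B, z) = -4 + (B - 1*(-5)) = -4 + (B + 5) = -4 + (5 + B) = 1 + B)
T(R, M) = M + M*R
(T(X(0, 1), -6) + 133)² = (-6*(1 + (1 + 0)) + 133)² = (-6*(1 + 1) + 133)² = (-6*2 + 133)² = (-12 + 133)² = 121² = 14641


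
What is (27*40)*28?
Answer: 30240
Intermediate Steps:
(27*40)*28 = 1080*28 = 30240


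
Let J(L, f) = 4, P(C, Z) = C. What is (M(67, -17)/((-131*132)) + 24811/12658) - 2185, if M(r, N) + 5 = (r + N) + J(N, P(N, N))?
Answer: -238914527795/109441068 ≈ -2183.0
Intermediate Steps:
M(r, N) = -1 + N + r (M(r, N) = -5 + ((r + N) + 4) = -5 + ((N + r) + 4) = -5 + (4 + N + r) = -1 + N + r)
(M(67, -17)/((-131*132)) + 24811/12658) - 2185 = ((-1 - 17 + 67)/((-131*132)) + 24811/12658) - 2185 = (49/(-17292) + 24811*(1/12658)) - 2185 = (49*(-1/17292) + 24811/12658) - 2185 = (-49/17292 + 24811/12658) - 2185 = 214205785/109441068 - 2185 = -238914527795/109441068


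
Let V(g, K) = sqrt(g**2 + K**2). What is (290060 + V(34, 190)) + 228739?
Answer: 518799 + 2*sqrt(9314) ≈ 5.1899e+5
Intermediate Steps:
V(g, K) = sqrt(K**2 + g**2)
(290060 + V(34, 190)) + 228739 = (290060 + sqrt(190**2 + 34**2)) + 228739 = (290060 + sqrt(36100 + 1156)) + 228739 = (290060 + sqrt(37256)) + 228739 = (290060 + 2*sqrt(9314)) + 228739 = 518799 + 2*sqrt(9314)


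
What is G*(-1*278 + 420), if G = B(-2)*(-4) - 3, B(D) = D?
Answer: 710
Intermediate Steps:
G = 5 (G = -2*(-4) - 3 = 8 - 3 = 5)
G*(-1*278 + 420) = 5*(-1*278 + 420) = 5*(-278 + 420) = 5*142 = 710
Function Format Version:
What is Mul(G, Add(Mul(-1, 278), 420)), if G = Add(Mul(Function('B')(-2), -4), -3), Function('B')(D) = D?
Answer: 710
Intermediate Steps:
G = 5 (G = Add(Mul(-2, -4), -3) = Add(8, -3) = 5)
Mul(G, Add(Mul(-1, 278), 420)) = Mul(5, Add(Mul(-1, 278), 420)) = Mul(5, Add(-278, 420)) = Mul(5, 142) = 710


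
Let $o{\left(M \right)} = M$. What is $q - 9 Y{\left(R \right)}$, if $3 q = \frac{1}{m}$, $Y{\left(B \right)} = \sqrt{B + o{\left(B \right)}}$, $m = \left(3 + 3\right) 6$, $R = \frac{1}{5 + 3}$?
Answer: $- \frac{485}{108} \approx -4.4907$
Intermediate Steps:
$R = \frac{1}{8} \approx 0.125$
$m = 36$ ($m = 6 \cdot 6 = 36$)
$Y{\left(B \right)} = \sqrt{2} \sqrt{B}$ ($Y{\left(B \right)} = \sqrt{B + B} = \sqrt{2 B} = \sqrt{2} \sqrt{B}$)
$q = \frac{1}{108}$ ($q = \frac{1}{3 \cdot 36} = \frac{1}{3} \cdot \frac{1}{36} = \frac{1}{108} \approx 0.0092593$)
$q - 9 Y{\left(R \right)} = \frac{1}{108} - 9 \frac{\sqrt{2}}{2 \sqrt{2}} = \frac{1}{108} - 9 \sqrt{2} \frac{\sqrt{2}}{4} = \frac{1}{108} - \frac{9}{2} = - \frac{485}{108}$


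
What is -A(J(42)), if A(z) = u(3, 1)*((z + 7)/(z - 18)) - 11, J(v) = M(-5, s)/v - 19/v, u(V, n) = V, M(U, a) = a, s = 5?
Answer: 133/11 ≈ 12.091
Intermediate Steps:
J(v) = -14/v (J(v) = 5/v - 19/v = -14/v)
A(z) = -11 + 3*(7 + z)/(-18 + z) (A(z) = 3*((z + 7)/(z - 18)) - 11 = 3*((7 + z)/(-18 + z)) - 11 = 3*(7 + z)/(-18 + z) - 11 = -11 + 3*(7 + z)/(-18 + z))
-A(J(42)) = -(219 - (-112)/42)/(-18 - 14/42) = -(219 - (-112)/42)/(-18 - 14*1/42) = -(219 - 8*(-⅓))/(-18 - ⅓) = -(219 + 8/3)/(-55/3) = -(-3)*665/(55*3) = -1*(-133/11) = 133/11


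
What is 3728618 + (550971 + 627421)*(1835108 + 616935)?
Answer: 2889471583474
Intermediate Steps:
3728618 + (550971 + 627421)*(1835108 + 616935) = 3728618 + 1178392*2452043 = 3728618 + 2889467854856 = 2889471583474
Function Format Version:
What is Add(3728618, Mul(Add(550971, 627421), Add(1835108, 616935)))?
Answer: 2889471583474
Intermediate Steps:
Add(3728618, Mul(Add(550971, 627421), Add(1835108, 616935))) = Add(3728618, Mul(1178392, 2452043)) = Add(3728618, 2889467854856) = 2889471583474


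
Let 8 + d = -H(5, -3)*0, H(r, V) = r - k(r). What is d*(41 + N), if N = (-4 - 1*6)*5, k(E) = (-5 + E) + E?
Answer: 72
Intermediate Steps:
k(E) = -5 + 2*E
N = -50 (N = (-4 - 6)*5 = -10*5 = -50)
H(r, V) = 5 - r (H(r, V) = r - (-5 + 2*r) = r + (5 - 2*r) = 5 - r)
d = -8 (d = -8 - (5 - 1*5)*0 = -8 - (5 - 5)*0 = -8 - 0*0 = -8 - 1*0 = -8 + 0 = -8)
d*(41 + N) = -8*(41 - 50) = -8*(-9) = 72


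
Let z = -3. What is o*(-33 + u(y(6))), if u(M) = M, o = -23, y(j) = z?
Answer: 828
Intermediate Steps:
y(j) = -3
o*(-33 + u(y(6))) = -23*(-33 - 3) = -23*(-36) = 828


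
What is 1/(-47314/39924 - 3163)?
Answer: -19962/63163463 ≈ -0.00031604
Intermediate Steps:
1/(-47314/39924 - 3163) = 1/(-47314*1/39924 - 3163) = 1/(-23657/19962 - 3163) = 1/(-63163463/19962) = -19962/63163463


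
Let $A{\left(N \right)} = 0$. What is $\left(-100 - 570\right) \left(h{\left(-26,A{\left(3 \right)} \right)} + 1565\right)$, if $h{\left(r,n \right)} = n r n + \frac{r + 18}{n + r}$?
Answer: $- \frac{13633830}{13} \approx -1.0488 \cdot 10^{6}$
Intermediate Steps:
$h{\left(r,n \right)} = r n^{2} + \frac{18 + r}{n + r}$
$\left(-100 - 570\right) \left(h{\left(-26,A{\left(3 \right)} \right)} + 1565\right) = \left(-100 - 570\right) \left(\frac{18 - 26 - 26 \cdot 0^{3} + 0^{2} \left(-26\right)^{2}}{0 - 26} + 1565\right) = - 670 \left(\frac{18 - 26 - 0 + 0 \cdot 676}{-26} + 1565\right) = - 670 \left(- \frac{18 - 26 + 0 + 0}{26} + 1565\right) = - 670 \left(\left(- \frac{1}{26}\right) \left(-8\right) + 1565\right) = - 670 \left(\frac{4}{13} + 1565\right) = \left(-670\right) \frac{20349}{13} = - \frac{13633830}{13}$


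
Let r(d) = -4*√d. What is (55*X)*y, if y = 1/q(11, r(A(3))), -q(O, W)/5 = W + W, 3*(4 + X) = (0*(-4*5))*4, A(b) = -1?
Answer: 11*I/2 ≈ 5.5*I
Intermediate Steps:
X = -4 (X = -4 + ((0*(-4*5))*4)/3 = -4 + ((0*(-20))*4)/3 = -4 + (0*4)/3 = -4 + (⅓)*0 = -4 + 0 = -4)
q(O, W) = -10*W (q(O, W) = -5*(W + W) = -10*W)
y = -I/40 (y = 1/(-(-40)*√(-1)) = 1/(-(-40)*I) = 1/(40*I) = -I/40 ≈ -0.025*I)
(55*X)*y = (55*(-4))*(-I/40) = -(-11)*I/2 = 11*I/2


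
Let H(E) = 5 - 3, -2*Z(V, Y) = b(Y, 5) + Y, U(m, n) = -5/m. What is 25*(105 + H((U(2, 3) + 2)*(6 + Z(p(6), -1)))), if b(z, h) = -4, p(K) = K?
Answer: 2675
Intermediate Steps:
Z(V, Y) = 2 - Y/2 (Z(V, Y) = -(-4 + Y)/2 = 2 - Y/2)
H(E) = 2
25*(105 + H((U(2, 3) + 2)*(6 + Z(p(6), -1)))) = 25*(105 + 2) = 25*107 = 2675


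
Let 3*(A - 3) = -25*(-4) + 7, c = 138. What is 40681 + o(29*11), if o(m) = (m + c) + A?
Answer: 123530/3 ≈ 41177.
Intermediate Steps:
A = 116/3 (A = 3 + (-25*(-4) + 7)/3 = 3 + (-5*(-20) + 7)/3 = 3 + (100 + 7)/3 = 3 + (1/3)*107 = 3 + 107/3 = 116/3 ≈ 38.667)
o(m) = 530/3 + m (o(m) = (m + 138) + 116/3 = (138 + m) + 116/3 = 530/3 + m)
40681 + o(29*11) = 40681 + (530/3 + 29*11) = 40681 + (530/3 + 319) = 40681 + 1487/3 = 123530/3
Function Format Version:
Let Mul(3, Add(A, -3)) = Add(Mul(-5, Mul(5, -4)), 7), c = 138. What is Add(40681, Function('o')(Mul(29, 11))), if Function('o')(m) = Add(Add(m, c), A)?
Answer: Rational(123530, 3) ≈ 41177.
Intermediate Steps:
A = Rational(116, 3) (A = Add(3, Mul(Rational(1, 3), Add(Mul(-5, Mul(5, -4)), 7))) = Add(3, Mul(Rational(1, 3), Add(Mul(-5, -20), 7))) = Add(3, Mul(Rational(1, 3), Add(100, 7))) = Add(3, Mul(Rational(1, 3), 107)) = Add(3, Rational(107, 3)) = Rational(116, 3) ≈ 38.667)
Function('o')(m) = Add(Rational(530, 3), m) (Function('o')(m) = Add(Add(m, 138), Rational(116, 3)) = Add(Add(138, m), Rational(116, 3)) = Add(Rational(530, 3), m))
Add(40681, Function('o')(Mul(29, 11))) = Add(40681, Add(Rational(530, 3), Mul(29, 11))) = Add(40681, Add(Rational(530, 3), 319)) = Add(40681, Rational(1487, 3)) = Rational(123530, 3)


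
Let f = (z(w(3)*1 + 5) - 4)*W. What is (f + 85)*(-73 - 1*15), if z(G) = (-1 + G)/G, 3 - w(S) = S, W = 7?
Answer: -27544/5 ≈ -5508.8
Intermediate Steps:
w(S) = 3 - S
z(G) = (-1 + G)/G
f = -112/5 (f = ((-1 + ((3 - 1*3)*1 + 5))/((3 - 1*3)*1 + 5) - 4)*7 = ((-1 + ((3 - 3)*1 + 5))/((3 - 3)*1 + 5) - 4)*7 = ((-1 + (0*1 + 5))/(0*1 + 5) - 4)*7 = ((-1 + (0 + 5))/(0 + 5) - 4)*7 = ((-1 + 5)/5 - 4)*7 = ((⅕)*4 - 4)*7 = (⅘ - 4)*7 = -16/5*7 = -112/5 ≈ -22.400)
(f + 85)*(-73 - 1*15) = (-112/5 + 85)*(-73 - 1*15) = 313*(-73 - 15)/5 = (313/5)*(-88) = -27544/5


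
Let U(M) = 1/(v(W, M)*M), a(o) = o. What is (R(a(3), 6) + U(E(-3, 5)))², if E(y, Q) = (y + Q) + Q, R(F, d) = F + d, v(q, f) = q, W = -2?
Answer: 15625/196 ≈ 79.719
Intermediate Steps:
E(y, Q) = y + 2*Q (E(y, Q) = (Q + y) + Q = y + 2*Q)
U(M) = -1/(2*M) (U(M) = 1/(-2*M) = -1/(2*M))
(R(a(3), 6) + U(E(-3, 5)))² = ((3 + 6) - 1/(2*(-3 + 2*5)))² = (9 - 1/(2*(-3 + 10)))² = (9 - ½/7)² = (9 - ½*⅐)² = (9 - 1/14)² = (125/14)² = 15625/196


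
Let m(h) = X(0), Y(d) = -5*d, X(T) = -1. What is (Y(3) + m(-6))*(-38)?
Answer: 608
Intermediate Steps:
m(h) = -1
(Y(3) + m(-6))*(-38) = (-5*3 - 1)*(-38) = (-15 - 1)*(-38) = -16*(-38) = 608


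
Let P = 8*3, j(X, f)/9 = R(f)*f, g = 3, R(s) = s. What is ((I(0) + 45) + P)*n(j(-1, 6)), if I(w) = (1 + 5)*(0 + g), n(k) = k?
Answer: 28188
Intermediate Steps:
j(X, f) = 9*f² (j(X, f) = 9*(f*f) = 9*f²)
I(w) = 18 (I(w) = (1 + 5)*(0 + 3) = 6*3 = 18)
P = 24
((I(0) + 45) + P)*n(j(-1, 6)) = ((18 + 45) + 24)*(9*6²) = (63 + 24)*(9*36) = 87*324 = 28188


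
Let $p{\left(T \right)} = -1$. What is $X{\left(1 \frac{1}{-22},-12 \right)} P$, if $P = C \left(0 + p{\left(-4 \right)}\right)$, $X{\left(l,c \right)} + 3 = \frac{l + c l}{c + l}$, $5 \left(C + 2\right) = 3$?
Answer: $- \frac{5642}{1325} \approx -4.2581$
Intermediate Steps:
$C = - \frac{7}{5}$ ($C = -2 + \frac{1}{5} \cdot 3 = -2 + \frac{3}{5} = - \frac{7}{5} \approx -1.4$)
$X{\left(l,c \right)} = -3 + \frac{l + c l}{c + l}$
$P = \frac{7}{5}$ ($P = - \frac{7 \left(0 - 1\right)}{5} = \left(- \frac{7}{5}\right) \left(-1\right) = \frac{7}{5} \approx 1.4$)
$X{\left(1 \frac{1}{-22},-12 \right)} P = \frac{\left(-3\right) \left(-12\right) - 2 \cdot 1 \frac{1}{-22} - 12 \cdot 1 \frac{1}{-22}}{-12 + 1 \frac{1}{-22}} \cdot \frac{7}{5} = \frac{36 - 2 \cdot 1 \left(- \frac{1}{22}\right) - 12 \cdot 1 \left(- \frac{1}{22}\right)}{-12 + 1 \left(- \frac{1}{22}\right)} \frac{7}{5} = \frac{36 - - \frac{1}{11} - - \frac{6}{11}}{-12 - \frac{1}{22}} \cdot \frac{7}{5} = \frac{36 + \frac{1}{11} + \frac{6}{11}}{- \frac{265}{22}} \cdot \frac{7}{5} = \left(- \frac{22}{265}\right) \frac{403}{11} \cdot \frac{7}{5} = \left(- \frac{806}{265}\right) \frac{7}{5} = - \frac{5642}{1325}$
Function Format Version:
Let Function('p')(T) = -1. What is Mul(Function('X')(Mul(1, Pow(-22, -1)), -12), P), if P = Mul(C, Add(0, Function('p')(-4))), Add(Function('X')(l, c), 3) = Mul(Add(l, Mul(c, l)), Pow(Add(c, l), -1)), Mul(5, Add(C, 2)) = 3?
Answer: Rational(-5642, 1325) ≈ -4.2581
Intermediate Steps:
C = Rational(-7, 5) (C = Add(-2, Mul(Rational(1, 5), 3)) = Add(-2, Rational(3, 5)) = Rational(-7, 5) ≈ -1.4000)
Function('X')(l, c) = Add(-3, Mul(Pow(Add(c, l), -1), Add(l, Mul(c, l)))) (Function('X')(l, c) = Add(-3, Mul(Add(l, Mul(c, l)), Pow(Add(c, l), -1))) = Add(-3, Mul(Pow(Add(c, l), -1), Add(l, Mul(c, l)))))
P = Rational(7, 5) (P = Mul(Rational(-7, 5), Add(0, -1)) = Mul(Rational(-7, 5), -1) = Rational(7, 5) ≈ 1.4000)
Mul(Function('X')(Mul(1, Pow(-22, -1)), -12), P) = Mul(Mul(Pow(Add(-12, Mul(1, Pow(-22, -1))), -1), Add(Mul(-3, -12), Mul(-2, Mul(1, Pow(-22, -1))), Mul(-12, Mul(1, Pow(-22, -1))))), Rational(7, 5)) = Mul(Mul(Pow(Add(-12, Mul(1, Rational(-1, 22))), -1), Add(36, Mul(-2, Mul(1, Rational(-1, 22))), Mul(-12, Mul(1, Rational(-1, 22))))), Rational(7, 5)) = Mul(Mul(Pow(Add(-12, Rational(-1, 22)), -1), Add(36, Mul(-2, Rational(-1, 22)), Mul(-12, Rational(-1, 22)))), Rational(7, 5)) = Mul(Mul(Pow(Rational(-265, 22), -1), Add(36, Rational(1, 11), Rational(6, 11))), Rational(7, 5)) = Mul(Mul(Rational(-22, 265), Rational(403, 11)), Rational(7, 5)) = Mul(Rational(-806, 265), Rational(7, 5)) = Rational(-5642, 1325)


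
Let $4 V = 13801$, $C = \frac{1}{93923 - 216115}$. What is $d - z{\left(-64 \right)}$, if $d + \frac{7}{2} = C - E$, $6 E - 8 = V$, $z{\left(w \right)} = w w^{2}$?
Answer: $\frac{31961043561}{122192} \approx 2.6156 \cdot 10^{5}$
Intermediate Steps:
$C = - \frac{1}{122192}$ ($C = \frac{1}{-122192} = - \frac{1}{122192} \approx -8.1838 \cdot 10^{-6}$)
$z{\left(w \right)} = w^{3}$
$V = \frac{13801}{4}$ ($V = \frac{1}{4} \cdot 13801 = \frac{13801}{4} \approx 3450.3$)
$E = \frac{4611}{8}$ ($E = \frac{4}{3} + \frac{1}{6} \cdot \frac{13801}{4} = \frac{4}{3} + \frac{13801}{24} = \frac{4611}{8} \approx 576.38$)
$d = - \frac{70856087}{122192}$ ($d = - \frac{7}{2} - \frac{70428415}{122192} = - \frac{70856087}{122192} \approx -579.88$)
$d - z{\left(-64 \right)} = - \frac{70856087}{122192} - \left(-64\right)^{3} = - \frac{70856087}{122192} - -262144 = - \frac{70856087}{122192} + 262144 = \frac{31961043561}{122192}$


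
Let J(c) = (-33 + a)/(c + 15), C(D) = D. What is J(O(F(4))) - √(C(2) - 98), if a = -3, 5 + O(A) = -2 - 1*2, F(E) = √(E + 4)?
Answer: -6 - 4*I*√6 ≈ -6.0 - 9.798*I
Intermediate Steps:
F(E) = √(4 + E)
O(A) = -9 (O(A) = -5 + (-2 - 1*2) = -5 + (-2 - 2) = -5 - 4 = -9)
J(c) = -36/(15 + c) (J(c) = (-33 - 3)/(c + 15) = -36/(15 + c))
J(O(F(4))) - √(C(2) - 98) = -36/(15 - 9) - √(2 - 98) = -36/6 - √(-96) = -36*⅙ - 4*I*√6 = -6 - 4*I*√6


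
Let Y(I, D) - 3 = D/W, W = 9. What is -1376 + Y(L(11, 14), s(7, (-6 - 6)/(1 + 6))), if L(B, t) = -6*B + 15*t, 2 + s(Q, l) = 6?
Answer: -12353/9 ≈ -1372.6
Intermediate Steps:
s(Q, l) = 4 (s(Q, l) = -2 + 6 = 4)
Y(I, D) = 3 + D/9
-1376 + Y(L(11, 14), s(7, (-6 - 6)/(1 + 6))) = -1376 + (3 + (1/9)*4) = -1376 + (3 + 4/9) = -1376 + 31/9 = -12353/9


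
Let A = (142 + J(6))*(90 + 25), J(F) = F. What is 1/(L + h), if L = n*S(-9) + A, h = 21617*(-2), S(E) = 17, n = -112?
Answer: -1/28118 ≈ -3.5564e-5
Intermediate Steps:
h = -43234
A = 17020 (A = (142 + 6)*(90 + 25) = 148*115 = 17020)
L = 15116 (L = -112*17 + 17020 = -1904 + 17020 = 15116)
1/(L + h) = 1/(15116 - 43234) = 1/(-28118) = -1/28118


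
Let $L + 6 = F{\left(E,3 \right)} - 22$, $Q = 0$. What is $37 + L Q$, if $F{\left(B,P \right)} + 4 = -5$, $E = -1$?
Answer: $37$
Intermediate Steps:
$F{\left(B,P \right)} = -9$ ($F{\left(B,P \right)} = -4 - 5 = -9$)
$L = -37$ ($L = -6 - 31 = -37$)
$37 + L Q = 37 - 0 = 37 + 0 = 37$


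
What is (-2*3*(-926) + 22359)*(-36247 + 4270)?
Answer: -892637955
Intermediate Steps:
(-2*3*(-926) + 22359)*(-36247 + 4270) = (-6*(-926) + 22359)*(-31977) = (5556 + 22359)*(-31977) = 27915*(-31977) = -892637955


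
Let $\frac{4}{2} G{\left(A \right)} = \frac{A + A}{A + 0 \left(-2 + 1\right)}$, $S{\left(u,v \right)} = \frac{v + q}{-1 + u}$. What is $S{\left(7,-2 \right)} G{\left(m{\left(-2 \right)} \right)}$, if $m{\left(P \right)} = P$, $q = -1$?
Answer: $- \frac{1}{2} \approx -0.5$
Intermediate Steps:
$S{\left(u,v \right)} = \frac{-1 + v}{-1 + u}$ ($S{\left(u,v \right)} = \frac{v - 1}{-1 + u} = \frac{-1 + v}{-1 + u}$)
$G{\left(A \right)} = 1$ ($G{\left(A \right)} = \frac{\left(A + A\right) \frac{1}{A + 0 \left(-2 + 1\right)}}{2} = \frac{2 A \frac{1}{A + 0 \left(-1\right)}}{2} = \frac{2 A \frac{1}{A + 0}}{2} = \frac{2 A \frac{1}{A}}{2} = \frac{1}{2} \cdot 2 = 1$)
$S{\left(7,-2 \right)} G{\left(m{\left(-2 \right)} \right)} = \frac{-1 - 2}{-1 + 7} \cdot 1 = \frac{1}{6} \left(-3\right) 1 = \left(- \frac{1}{2}\right) 1 = - \frac{1}{2}$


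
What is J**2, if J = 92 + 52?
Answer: 20736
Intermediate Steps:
J = 144
J**2 = 144**2 = 20736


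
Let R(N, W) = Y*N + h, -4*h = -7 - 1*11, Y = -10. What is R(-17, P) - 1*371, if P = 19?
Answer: -393/2 ≈ -196.50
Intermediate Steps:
h = 9/2 (h = -(-7 - 1*11)/4 = -(-7 - 11)/4 = -1/4*(-18) = 9/2 ≈ 4.5000)
R(N, W) = 9/2 - 10*N (R(N, W) = -10*N + 9/2 = 9/2 - 10*N)
R(-17, P) - 1*371 = (9/2 - 10*(-17)) - 1*371 = (9/2 + 170) - 371 = 349/2 - 371 = -393/2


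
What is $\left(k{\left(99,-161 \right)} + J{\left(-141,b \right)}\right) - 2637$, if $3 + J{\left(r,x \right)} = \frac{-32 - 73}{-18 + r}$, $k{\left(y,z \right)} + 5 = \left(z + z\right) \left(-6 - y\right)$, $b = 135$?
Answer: $\frac{1651780}{53} \approx 31166.0$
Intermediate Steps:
$k{\left(y,z \right)} = -5 + 2 z \left(-6 - y\right)$ ($k{\left(y,z \right)} = -5 + \left(z + z\right) \left(-6 - y\right) = -5 + 2 z \left(-6 - y\right)$)
$J{\left(r,x \right)} = -3 - \frac{105}{-18 + r}$ ($J{\left(r,x \right)} = -3 + \frac{-32 - 73}{-18 + r} = -3 - \frac{105}{-18 + r}$)
$\left(k{\left(99,-161 \right)} + J{\left(-141,b \right)}\right) - 2637 = \left(\left(-5 - -1932 - 198 \left(-161\right)\right) + \frac{3 \left(-17 - -141\right)}{-18 - 141}\right) - 2637 = \left(\left(-5 + 1932 + 31878\right) + \frac{3 \left(-17 + 141\right)}{-159}\right) - 2637 = \left(33805 + 3 \left(- \frac{1}{159}\right) 124\right) - 2637 = \left(33805 - \frac{124}{53}\right) - 2637 = \frac{1791541}{53} - 2637 = \frac{1651780}{53}$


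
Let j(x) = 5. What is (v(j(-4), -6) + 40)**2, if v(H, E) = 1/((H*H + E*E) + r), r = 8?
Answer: 7623121/4761 ≈ 1601.2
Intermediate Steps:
v(H, E) = 1/(8 + E**2 + H**2) (v(H, E) = 1/((H*H + E*E) + 8) = 1/((H**2 + E**2) + 8) = 1/((E**2 + H**2) + 8) = 1/(8 + E**2 + H**2))
(v(j(-4), -6) + 40)**2 = (1/(8 + (-6)**2 + 5**2) + 40)**2 = (1/(8 + 36 + 25) + 40)**2 = (1/69 + 40)**2 = (2761/69)**2 = 7623121/4761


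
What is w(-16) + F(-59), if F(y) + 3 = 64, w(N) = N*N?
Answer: 317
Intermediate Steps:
w(N) = N²
F(y) = 61 (F(y) = -3 + 64 = 61)
w(-16) + F(-59) = (-16)² + 61 = 256 + 61 = 317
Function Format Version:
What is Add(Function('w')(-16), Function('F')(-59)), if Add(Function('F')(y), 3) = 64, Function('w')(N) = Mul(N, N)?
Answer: 317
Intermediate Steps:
Function('w')(N) = Pow(N, 2)
Function('F')(y) = 61 (Function('F')(y) = Add(-3, 64) = 61)
Add(Function('w')(-16), Function('F')(-59)) = Add(Pow(-16, 2), 61) = Add(256, 61) = 317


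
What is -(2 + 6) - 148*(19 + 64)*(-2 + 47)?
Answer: -552788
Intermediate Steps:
-(2 + 6) - 148*(19 + 64)*(-2 + 47) = -1*8 - 12284*45 = -8 - 148*3735 = -8 - 552780 = -552788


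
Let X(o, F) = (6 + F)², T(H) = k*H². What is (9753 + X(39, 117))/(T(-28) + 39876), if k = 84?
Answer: 377/1602 ≈ 0.23533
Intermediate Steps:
T(H) = 84*H²
(9753 + X(39, 117))/(T(-28) + 39876) = (9753 + (6 + 117)²)/(84*(-28)² + 39876) = (9753 + 123²)/(84*784 + 39876) = (9753 + 15129)/(65856 + 39876) = 24882/105732 = 24882*(1/105732) = 377/1602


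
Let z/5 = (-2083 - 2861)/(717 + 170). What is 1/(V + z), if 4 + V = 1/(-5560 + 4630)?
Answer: -824910/26290127 ≈ -0.031377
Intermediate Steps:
z = -24720/887 (z = 5*((-2083 - 2861)/(717 + 170)) = 5*(-4944/887) = -24720/887 ≈ -27.869)
V = -3721/930 (V = -4 + 1/(-5560 + 4630) = -4 + 1/(-930) = -4 - 1/930 = -3721/930 ≈ -4.0011)
1/(V + z) = 1/(-3721/930 - 24720/887) = 1/(-26290127/824910) = -824910/26290127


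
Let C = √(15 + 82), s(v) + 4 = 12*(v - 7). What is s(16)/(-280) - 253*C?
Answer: -13/35 - 253*√97 ≈ -2492.1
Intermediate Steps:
s(v) = -88 + 12*v (s(v) = -4 + 12*(v - 7) = -4 + 12*(-7 + v) = -4 + (-84 + 12*v) = -88 + 12*v)
C = √97 ≈ 9.8489
s(16)/(-280) - 253*C = (-88 + 12*16)/(-280) - 253*√97 = (-88 + 192)*(-1/280) - 253*√97 = 104*(-1/280) - 253*√97 = -13/35 - 253*√97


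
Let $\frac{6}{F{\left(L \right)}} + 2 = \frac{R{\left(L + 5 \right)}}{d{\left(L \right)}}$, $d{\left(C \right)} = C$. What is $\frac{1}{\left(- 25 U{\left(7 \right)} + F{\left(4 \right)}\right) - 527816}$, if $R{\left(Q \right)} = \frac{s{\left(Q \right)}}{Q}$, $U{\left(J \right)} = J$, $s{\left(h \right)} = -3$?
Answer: $- \frac{25}{13199847} \approx -1.894 \cdot 10^{-6}$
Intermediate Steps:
$R{\left(Q \right)} = - \frac{3}{Q}$
$F{\left(L \right)} = \frac{6}{-2 - \frac{3}{L \left(5 + L\right)}}$ ($F{\left(L \right)} = \frac{6}{-2 + \frac{\left(-3\right) \frac{1}{L + 5}}{L}} = \frac{6}{-2 + \frac{\left(-3\right) \frac{1}{5 + L}}{L}} = \frac{6}{-2 - \frac{3}{L \left(5 + L\right)}}$)
$\frac{1}{\left(- 25 U{\left(7 \right)} + F{\left(4 \right)}\right) - 527816} = \frac{1}{\left(\left(-25\right) 7 - \frac{24 \left(5 + 4\right)}{3 + 2 \cdot 4 \left(5 + 4\right)}\right) - 527816} = \frac{1}{\left(-175 - 24 \frac{1}{3 + 2 \cdot 4 \cdot 9} \cdot 9\right) - 527816} = \frac{1}{\left(-175 - 24 \frac{1}{3 + 72} \cdot 9\right) - 527816} = \frac{1}{\left(-175 - 24 \cdot \frac{1}{75} \cdot 9\right) - 527816} = \frac{1}{\left(-175 - \frac{72}{25}\right) - 527816} = \frac{1}{- \frac{4447}{25} - 527816} = \frac{1}{- \frac{13199847}{25}} = - \frac{25}{13199847}$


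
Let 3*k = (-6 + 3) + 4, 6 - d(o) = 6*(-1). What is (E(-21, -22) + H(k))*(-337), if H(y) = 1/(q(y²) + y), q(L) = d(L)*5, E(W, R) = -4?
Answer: 242977/181 ≈ 1342.4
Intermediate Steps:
d(o) = 12 (d(o) = 6 - 6*(-1) = 6 - 1*(-6) = 6 + 6 = 12)
q(L) = 60 (q(L) = 12*5 = 60)
k = ⅓ (k = ((-6 + 3) + 4)/3 = (-3 + 4)/3 = (⅓)*1 = ⅓ ≈ 0.33333)
H(y) = 1/(60 + y)
(E(-21, -22) + H(k))*(-337) = (-4 + 1/(60 + ⅓))*(-337) = (-4 + 1/(181/3))*(-337) = (-4 + 3/181)*(-337) = -721/181*(-337) = 242977/181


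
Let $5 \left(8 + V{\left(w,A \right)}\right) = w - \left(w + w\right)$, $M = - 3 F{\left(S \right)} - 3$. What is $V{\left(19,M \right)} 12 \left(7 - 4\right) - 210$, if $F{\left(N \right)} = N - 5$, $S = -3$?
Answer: $- \frac{3174}{5} \approx -634.8$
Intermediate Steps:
$F{\left(N \right)} = -5 + N$
$M = 21$ ($M = - 3 \left(-5 - 3\right) - 3 = \left(-3\right) \left(-8\right) - 3 = 24 - 3 = 21$)
$V{\left(w,A \right)} = -8 - \frac{w}{5}$ ($V{\left(w,A \right)} = -8 + \frac{w - \left(w + w\right)}{5} = -8 + \frac{w - 2 w}{5} = -8 + \frac{\left(-1\right) w}{5} = -8 - \frac{w}{5}$)
$V{\left(19,M \right)} 12 \left(7 - 4\right) - 210 = \left(-8 - \frac{19}{5}\right) 12 \left(7 - 4\right) - 210 = \left(-8 - \frac{19}{5}\right) 12 \cdot 3 - 210 = \left(- \frac{59}{5}\right) 36 - 210 = - \frac{2124}{5} - 210 = - \frac{3174}{5}$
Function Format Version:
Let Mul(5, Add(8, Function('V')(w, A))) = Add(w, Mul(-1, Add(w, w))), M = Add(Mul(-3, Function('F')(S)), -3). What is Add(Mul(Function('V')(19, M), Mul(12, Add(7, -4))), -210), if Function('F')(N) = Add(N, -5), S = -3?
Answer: Rational(-3174, 5) ≈ -634.80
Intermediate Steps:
Function('F')(N) = Add(-5, N)
M = 21 (M = Add(Mul(-3, Add(-5, -3)), -3) = Add(Mul(-3, -8), -3) = Add(24, -3) = 21)
Function('V')(w, A) = Add(-8, Mul(Rational(-1, 5), w)) (Function('V')(w, A) = Add(-8, Mul(Rational(1, 5), Add(w, Mul(-1, Add(w, w))))) = Add(-8, Mul(Rational(1, 5), Add(w, Mul(-1, Mul(2, w))))) = Add(-8, Mul(Rational(1, 5), Add(w, Mul(-2, w)))) = Add(-8, Mul(Rational(1, 5), Mul(-1, w))) = Add(-8, Mul(Rational(-1, 5), w)))
Add(Mul(Function('V')(19, M), Mul(12, Add(7, -4))), -210) = Add(Mul(Add(-8, Mul(Rational(-1, 5), 19)), Mul(12, Add(7, -4))), -210) = Add(Mul(Add(-8, Rational(-19, 5)), Mul(12, 3)), -210) = Add(Mul(Rational(-59, 5), 36), -210) = Add(Rational(-2124, 5), -210) = Rational(-3174, 5)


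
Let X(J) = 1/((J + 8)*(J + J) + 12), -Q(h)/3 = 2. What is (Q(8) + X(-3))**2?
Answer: 11881/324 ≈ 36.670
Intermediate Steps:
Q(h) = -6 (Q(h) = -3*2 = -6)
X(J) = 1/(12 + 2*J*(8 + J)) (X(J) = 1/((8 + J)*(2*J) + 12) = 1/(2*J*(8 + J) + 12) = 1/(12 + 2*J*(8 + J)))
(Q(8) + X(-3))**2 = (-6 + 1/(2*(6 + (-3)**2 + 8*(-3))))**2 = (-6 + 1/(2*(6 + 9 - 24)))**2 = (-6 + (1/2)/(-9))**2 = (-6 + (1/2)*(-1/9))**2 = (-6 - 1/18)**2 = (-109/18)**2 = 11881/324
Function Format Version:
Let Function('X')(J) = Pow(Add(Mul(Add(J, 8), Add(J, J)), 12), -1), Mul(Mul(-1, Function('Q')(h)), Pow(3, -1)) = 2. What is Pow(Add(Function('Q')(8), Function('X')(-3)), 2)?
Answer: Rational(11881, 324) ≈ 36.670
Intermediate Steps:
Function('Q')(h) = -6 (Function('Q')(h) = Mul(-3, 2) = -6)
Function('X')(J) = Pow(Add(12, Mul(2, J, Add(8, J))), -1) (Function('X')(J) = Pow(Add(Mul(Add(8, J), Mul(2, J)), 12), -1) = Pow(Add(Mul(2, J, Add(8, J)), 12), -1) = Pow(Add(12, Mul(2, J, Add(8, J))), -1))
Pow(Add(Function('Q')(8), Function('X')(-3)), 2) = Pow(Add(-6, Mul(Rational(1, 2), Pow(Add(6, Pow(-3, 2), Mul(8, -3)), -1))), 2) = Pow(Add(-6, Mul(Rational(1, 2), Pow(Add(6, 9, -24), -1))), 2) = Pow(Add(-6, Mul(Rational(1, 2), Pow(-9, -1))), 2) = Pow(Add(-6, Mul(Rational(1, 2), Rational(-1, 9))), 2) = Pow(Add(-6, Rational(-1, 18)), 2) = Pow(Rational(-109, 18), 2) = Rational(11881, 324)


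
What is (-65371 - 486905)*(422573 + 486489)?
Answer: -502053125112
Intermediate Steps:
(-65371 - 486905)*(422573 + 486489) = -552276*909062 = -502053125112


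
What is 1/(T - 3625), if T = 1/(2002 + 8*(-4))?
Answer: -1970/7141249 ≈ -0.00027586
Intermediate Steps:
T = 1/1970 (T = 1/(2002 - 32) = 1/1970 ≈ 0.00050761)
1/(T - 3625) = 1/(1/1970 - 3625) = 1/(-7141249/1970) = -1970/7141249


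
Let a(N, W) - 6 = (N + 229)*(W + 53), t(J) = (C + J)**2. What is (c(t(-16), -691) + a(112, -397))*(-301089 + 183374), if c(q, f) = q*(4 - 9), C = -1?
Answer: 13977832245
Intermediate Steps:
t(J) = (-1 + J)**2
c(q, f) = -5*q (c(q, f) = q*(-5) = -5*q)
a(N, W) = 6 + (53 + W)*(229 + N) (a(N, W) = 6 + (N + 229)*(W + 53) = 6 + (229 + N)*(53 + W) = 6 + (53 + W)*(229 + N))
(c(t(-16), -691) + a(112, -397))*(-301089 + 183374) = (-5*(-1 - 16)**2 + (12143 + 53*112 + 229*(-397) + 112*(-397)))*(-301089 + 183374) = (-5*(-17)**2 + (12143 + 5936 - 90913 - 44464))*(-117715) = (-5*289 - 117298)*(-117715) = (-1445 - 117298)*(-117715) = -118743*(-117715) = 13977832245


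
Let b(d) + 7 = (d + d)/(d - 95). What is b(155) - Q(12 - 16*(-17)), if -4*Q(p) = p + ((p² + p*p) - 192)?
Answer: 242095/6 ≈ 40349.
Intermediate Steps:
b(d) = -7 + 2*d/(-95 + d) (b(d) = -7 + (d + d)/(d - 95) = -7 + (2*d)/(-95 + d) = -7 + 2*d/(-95 + d))
Q(p) = 48 - p²/2 - p/4 (Q(p) = -(p + ((p² + p*p) - 192))/4 = -(p + ((p² + p²) - 192))/4 = -(p + (2*p² - 192))/4 = -(p + (-192 + 2*p²))/4 = -(-192 + p + 2*p²)/4 = 48 - p²/2 - p/4)
b(155) - Q(12 - 16*(-17)) = 5*(133 - 1*155)/(-95 + 155) - (48 - (12 - 16*(-17))²/2 - (12 - 16*(-17))/4) = 5*(133 - 155)/60 - (48 - (12 + 272)²/2 - (12 + 272)/4) = 5*(1/60)*(-22) - (48 - ½*284² - ¼*284) = -11/6 - (48 - ½*80656 - 71) = -11/6 - (48 - 40328 - 71) = -11/6 - 1*(-40351) = -11/6 + 40351 = 242095/6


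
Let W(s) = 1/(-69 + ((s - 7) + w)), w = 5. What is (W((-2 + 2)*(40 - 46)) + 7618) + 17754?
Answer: 1801411/71 ≈ 25372.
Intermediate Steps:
W(s) = 1/(-71 + s) (W(s) = 1/(-69 + ((s - 7) + 5)) = 1/(-69 + ((-7 + s) + 5)) = 1/(-69 + (-2 + s)) = 1/(-71 + s))
(W((-2 + 2)*(40 - 46)) + 7618) + 17754 = (1/(-71 + (-2 + 2)*(40 - 46)) + 7618) + 17754 = (1/(-71 + 0*(-6)) + 7618) + 17754 = (1/(-71 + 0) + 7618) + 17754 = (1/(-71) + 7618) + 17754 = (-1/71 + 7618) + 17754 = 540877/71 + 17754 = 1801411/71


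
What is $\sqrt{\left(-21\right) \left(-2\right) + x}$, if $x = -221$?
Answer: $i \sqrt{179} \approx 13.379 i$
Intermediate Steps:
$\sqrt{\left(-21\right) \left(-2\right) + x} = \sqrt{\left(-21\right) \left(-2\right) - 221} = \sqrt{42 - 221} = \sqrt{-179} = i \sqrt{179}$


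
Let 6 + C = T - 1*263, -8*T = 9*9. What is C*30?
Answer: -33495/4 ≈ -8373.8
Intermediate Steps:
T = -81/8 (T = -9*9/8 = -1/8*81 = -81/8 ≈ -10.125)
C = -2233/8 (C = -6 + (-81/8 - 1*263) = -6 + (-81/8 - 263) = -6 - 2185/8 = -2233/8 ≈ -279.13)
C*30 = -2233/8*30 = -33495/4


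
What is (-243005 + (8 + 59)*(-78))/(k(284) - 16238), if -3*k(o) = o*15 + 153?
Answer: 248231/17709 ≈ 14.017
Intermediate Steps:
k(o) = -51 - 5*o (k(o) = -(o*15 + 153)/3 = -(15*o + 153)/3 = -(153 + 15*o)/3 = -51 - 5*o)
(-243005 + (8 + 59)*(-78))/(k(284) - 16238) = (-243005 + (8 + 59)*(-78))/((-51 - 5*284) - 16238) = (-243005 + 67*(-78))/((-51 - 1420) - 16238) = (-243005 - 5226)/(-1471 - 16238) = -248231/(-17709) = -248231*(-1/17709) = 248231/17709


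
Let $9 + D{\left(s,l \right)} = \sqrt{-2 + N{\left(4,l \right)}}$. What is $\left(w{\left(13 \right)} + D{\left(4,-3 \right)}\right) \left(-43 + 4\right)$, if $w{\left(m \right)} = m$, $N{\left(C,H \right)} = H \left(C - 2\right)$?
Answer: $-156 - 78 i \sqrt{2} \approx -156.0 - 110.31 i$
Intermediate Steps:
$N{\left(C,H \right)} = H \left(-2 + C\right)$
$D{\left(s,l \right)} = -9 + \sqrt{-2 + 2 l}$ ($D{\left(s,l \right)} = -9 + \sqrt{-2 + l \left(-2 + 4\right)} = -9 + \sqrt{-2 + l 2} = -9 + \sqrt{-2 + 2 l}$)
$\left(w{\left(13 \right)} + D{\left(4,-3 \right)}\right) \left(-43 + 4\right) = \left(13 - \left(9 - \sqrt{-2 + 2 \left(-3\right)}\right)\right) \left(-43 + 4\right) = \left(13 - \left(9 - \sqrt{-2 - 6}\right)\right) \left(-39\right) = \left(13 - \left(9 - \sqrt{-8}\right)\right) \left(-39\right) = \left(13 - \left(9 - 2 i \sqrt{2}\right)\right) \left(-39\right) = \left(4 + 2 i \sqrt{2}\right) \left(-39\right) = -156 - 78 i \sqrt{2}$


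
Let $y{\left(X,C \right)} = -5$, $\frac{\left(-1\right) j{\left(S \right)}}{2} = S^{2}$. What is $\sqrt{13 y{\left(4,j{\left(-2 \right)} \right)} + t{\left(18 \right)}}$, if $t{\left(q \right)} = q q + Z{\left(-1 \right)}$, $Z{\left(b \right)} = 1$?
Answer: $2 \sqrt{65} \approx 16.125$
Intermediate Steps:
$j{\left(S \right)} = - 2 S^{2}$
$t{\left(q \right)} = 1 + q^{2}$ ($t{\left(q \right)} = q q + 1 = q^{2} + 1 = 1 + q^{2}$)
$\sqrt{13 y{\left(4,j{\left(-2 \right)} \right)} + t{\left(18 \right)}} = \sqrt{13 \left(-5\right) + \left(1 + 18^{2}\right)} = \sqrt{-65 + \left(1 + 324\right)} = \sqrt{-65 + 325} = \sqrt{260} = 2 \sqrt{65}$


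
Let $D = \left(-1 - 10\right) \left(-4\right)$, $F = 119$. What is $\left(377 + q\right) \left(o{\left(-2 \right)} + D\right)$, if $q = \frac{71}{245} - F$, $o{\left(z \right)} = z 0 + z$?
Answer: $\frac{379686}{35} \approx 10848.0$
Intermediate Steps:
$o{\left(z \right)} = z$ ($o{\left(z \right)} = 0 + z = z$)
$q = - \frac{29084}{245}$ ($q = \frac{71}{245} - 119 = - \frac{29084}{245} \approx -118.71$)
$D = 44$ ($D = \left(-11\right) \left(-4\right) = 44$)
$\left(377 + q\right) \left(o{\left(-2 \right)} + D\right) = \left(377 - \frac{29084}{245}\right) \left(-2 + 44\right) = \frac{63281}{245} \cdot 42 = \frac{379686}{35}$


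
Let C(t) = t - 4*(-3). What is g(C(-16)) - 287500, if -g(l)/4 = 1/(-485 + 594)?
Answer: -31337504/109 ≈ -2.8750e+5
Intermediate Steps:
C(t) = 12 + t (C(t) = t + 12 = 12 + t)
g(l) = -4/109 (g(l) = -4/(-485 + 594) = -4/109)
g(C(-16)) - 287500 = -4/109 - 287500 = -31337504/109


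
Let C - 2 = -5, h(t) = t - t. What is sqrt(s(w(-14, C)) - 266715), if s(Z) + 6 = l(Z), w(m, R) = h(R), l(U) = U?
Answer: I*sqrt(266721) ≈ 516.45*I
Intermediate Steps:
h(t) = 0
C = -3 (C = 2 - 5 = -3)
w(m, R) = 0
s(Z) = -6 + Z
sqrt(s(w(-14, C)) - 266715) = sqrt((-6 + 0) - 266715) = sqrt(-6 - 266715) = sqrt(-266721) = I*sqrt(266721)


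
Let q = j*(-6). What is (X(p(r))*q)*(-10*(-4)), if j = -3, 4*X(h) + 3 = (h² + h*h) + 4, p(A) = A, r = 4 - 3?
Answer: 540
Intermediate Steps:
r = 1
X(h) = ¼ + h²/2 (X(h) = -¾ + ((h² + h*h) + 4)/4 = -¾ + ((h² + h²) + 4)/4 = -¾ + (2*h² + 4)/4 = -¾ + (4 + 2*h²)/4 = -¾ + (1 + h²/2) = ¼ + h²/2)
q = 18 (q = -3*(-6) = 18)
(X(p(r))*q)*(-10*(-4)) = ((¼ + (½)*1²)*18)*(-10*(-4)) = ((¼ + (½)*1)*18)*40 = ((¼ + ½)*18)*40 = ((¾)*18)*40 = (27/2)*40 = 540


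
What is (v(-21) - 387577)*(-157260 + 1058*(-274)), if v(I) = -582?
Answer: 173566073168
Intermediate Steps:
(v(-21) - 387577)*(-157260 + 1058*(-274)) = (-582 - 387577)*(-157260 + 1058*(-274)) = -388159*(-157260 - 289892) = -388159*(-447152) = 173566073168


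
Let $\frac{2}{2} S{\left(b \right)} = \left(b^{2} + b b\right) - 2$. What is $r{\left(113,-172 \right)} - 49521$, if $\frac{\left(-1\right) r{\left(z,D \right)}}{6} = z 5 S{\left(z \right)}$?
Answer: $-86616561$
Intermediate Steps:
$S{\left(b \right)} = -2 + 2 b^{2}$ ($S{\left(b \right)} = \left(b^{2} + b b\right) - 2 = \left(b^{2} + b^{2}\right) - 2 = 2 b^{2} - 2 = -2 + 2 b^{2}$)
$r{\left(z,D \right)} = - 30 z \left(-2 + 2 z^{2}\right)$ ($r{\left(z,D \right)} = - 6 z 5 \left(-2 + 2 z^{2}\right) = - 6 \cdot 5 z \left(-2 + 2 z^{2}\right) = - 30 z \left(-2 + 2 z^{2}\right)$)
$r{\left(113,-172 \right)} - 49521 = 60 \cdot 113 \left(1 - 113^{2}\right) - 49521 = 60 \cdot 113 \left(1 - 12769\right) - 49521 = 60 \cdot 113 \left(-12768\right) - 49521 = -86567040 - 49521 = -86616561$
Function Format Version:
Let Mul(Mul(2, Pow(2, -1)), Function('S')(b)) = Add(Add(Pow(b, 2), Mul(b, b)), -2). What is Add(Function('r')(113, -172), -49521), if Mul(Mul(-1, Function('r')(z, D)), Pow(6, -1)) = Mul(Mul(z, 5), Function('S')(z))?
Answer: -86616561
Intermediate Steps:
Function('S')(b) = Add(-2, Mul(2, Pow(b, 2))) (Function('S')(b) = Add(Add(Pow(b, 2), Mul(b, b)), -2) = Add(Add(Pow(b, 2), Pow(b, 2)), -2) = Add(Mul(2, Pow(b, 2)), -2) = Add(-2, Mul(2, Pow(b, 2))))
Function('r')(z, D) = Mul(-30, z, Add(-2, Mul(2, Pow(z, 2)))) (Function('r')(z, D) = Mul(-6, Mul(Mul(z, 5), Add(-2, Mul(2, Pow(z, 2))))) = Mul(-6, Mul(Mul(5, z), Add(-2, Mul(2, Pow(z, 2))))) = Mul(-6, Mul(5, z, Add(-2, Mul(2, Pow(z, 2))))) = Mul(-30, z, Add(-2, Mul(2, Pow(z, 2)))))
Add(Function('r')(113, -172), -49521) = Add(Mul(60, 113, Add(1, Mul(-1, Pow(113, 2)))), -49521) = Add(Mul(60, 113, Add(1, Mul(-1, 12769))), -49521) = Add(Mul(60, 113, Add(1, -12769)), -49521) = Add(Mul(60, 113, -12768), -49521) = Add(-86567040, -49521) = -86616561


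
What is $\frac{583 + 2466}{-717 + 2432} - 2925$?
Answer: $- \frac{5013326}{1715} \approx -2923.2$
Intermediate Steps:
$\frac{583 + 2466}{-717 + 2432} - 2925 = \frac{3049}{1715} - 2925 = - \frac{5013326}{1715}$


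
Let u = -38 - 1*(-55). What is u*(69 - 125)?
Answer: -952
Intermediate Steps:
u = 17 (u = -38 + 55 = 17)
u*(69 - 125) = 17*(69 - 125) = 17*(-56) = -952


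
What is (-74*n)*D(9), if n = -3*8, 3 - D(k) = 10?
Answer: -12432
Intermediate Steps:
D(k) = -7 (D(k) = 3 - 1*10 = 3 - 10 = -7)
n = -24
(-74*n)*D(9) = -74*(-24)*(-7) = 1776*(-7) = -12432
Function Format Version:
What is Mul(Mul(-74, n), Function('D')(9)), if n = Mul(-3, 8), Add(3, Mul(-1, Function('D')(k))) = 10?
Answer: -12432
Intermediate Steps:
Function('D')(k) = -7 (Function('D')(k) = Add(3, Mul(-1, 10)) = Add(3, -10) = -7)
n = -24
Mul(Mul(-74, n), Function('D')(9)) = Mul(Mul(-74, -24), -7) = Mul(1776, -7) = -12432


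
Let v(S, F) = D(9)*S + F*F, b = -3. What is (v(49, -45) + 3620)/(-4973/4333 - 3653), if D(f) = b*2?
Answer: -23185883/15833422 ≈ -1.4644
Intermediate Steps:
D(f) = -6 (D(f) = -3*2 = -6)
v(S, F) = F² - 6*S (v(S, F) = -6*S + F*F = -6*S + F² = F² - 6*S)
(v(49, -45) + 3620)/(-4973/4333 - 3653) = (((-45)² - 6*49) + 3620)/(-4973/4333 - 3653) = ((2025 - 294) + 3620)/(-4973*1/4333 - 3653) = (1731 + 3620)/(-4973/4333 - 3653) = 5351/(-15833422/4333) = 5351*(-4333/15833422) = -23185883/15833422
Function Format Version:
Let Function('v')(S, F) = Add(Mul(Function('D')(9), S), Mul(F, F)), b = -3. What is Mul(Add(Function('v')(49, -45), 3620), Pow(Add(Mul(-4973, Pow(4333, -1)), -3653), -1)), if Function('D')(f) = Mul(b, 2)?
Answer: Rational(-23185883, 15833422) ≈ -1.4644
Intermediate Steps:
Function('D')(f) = -6 (Function('D')(f) = Mul(-3, 2) = -6)
Function('v')(S, F) = Add(Pow(F, 2), Mul(-6, S)) (Function('v')(S, F) = Add(Mul(-6, S), Mul(F, F)) = Add(Mul(-6, S), Pow(F, 2)) = Add(Pow(F, 2), Mul(-6, S)))
Mul(Add(Function('v')(49, -45), 3620), Pow(Add(Mul(-4973, Pow(4333, -1)), -3653), -1)) = Mul(Add(Add(Pow(-45, 2), Mul(-6, 49)), 3620), Pow(Add(Mul(-4973, Pow(4333, -1)), -3653), -1)) = Mul(Add(Add(2025, -294), 3620), Pow(Add(Mul(-4973, Rational(1, 4333)), -3653), -1)) = Mul(Add(1731, 3620), Pow(Add(Rational(-4973, 4333), -3653), -1)) = Mul(5351, Pow(Rational(-15833422, 4333), -1)) = Mul(5351, Rational(-4333, 15833422)) = Rational(-23185883, 15833422)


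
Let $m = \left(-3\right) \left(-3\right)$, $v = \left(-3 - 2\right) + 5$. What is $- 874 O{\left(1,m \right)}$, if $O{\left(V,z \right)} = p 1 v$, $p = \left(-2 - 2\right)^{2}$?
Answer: $0$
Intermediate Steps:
$v = 0$ ($v = -5 + 5 = 0$)
$p = 16$ ($p = \left(-4\right)^{2} = 16$)
$m = 9$
$O{\left(V,z \right)} = 0$ ($O{\left(V,z \right)} = 16 \cdot 1 \cdot 0 = 16 \cdot 0 = 0$)
$- 874 O{\left(1,m \right)} = \left(-874\right) 0 = 0$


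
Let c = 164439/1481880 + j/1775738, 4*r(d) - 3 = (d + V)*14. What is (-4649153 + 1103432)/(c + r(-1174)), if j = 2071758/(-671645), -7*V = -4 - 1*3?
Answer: 1071224272554210941688/1240083177623457287 ≈ 863.83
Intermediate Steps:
V = 1 (V = -(-4 - 1*3)/7 = -(-4 - 3)/7 = -⅐*(-7) = 1)
j = -159366/51665 (j = 2071758*(-1/671645) = -159366/51665 ≈ -3.0846)
r(d) = 17/4 + 7*d/2 (r(d) = ¾ + ((d + 1)*14)/4 = ¾ + ((1 + d)*14)/4 = ¾ + (14 + 14*d)/4 = ¾ + (7/2 + 7*d/2) = 17/4 + 7*d/2)
c = 100573159034313/906352422444584 (c = 164439/1481880 - 159366/51665/1775738 = 164439*(1/1481880) - 159366/51665*1/1775738 = 54813/493960 - 79683/45871751885 = 100573159034313/906352422444584 ≈ 0.11096)
(-4649153 + 1103432)/(c + r(-1174)) = (-4649153 + 1103432)/(100573159034313/906352422444584 + (17/4 + (7/2)*(-1174))) = -3545721/(100573159034313/906352422444584 + (17/4 - 4109)) = -3545721/(100573159034313/906352422444584 - 16419/4) = -3545721/(-3720249532870371861/906352422444584) = -3545721*(-906352422444584/3720249532870371861) = 1071224272554210941688/1240083177623457287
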